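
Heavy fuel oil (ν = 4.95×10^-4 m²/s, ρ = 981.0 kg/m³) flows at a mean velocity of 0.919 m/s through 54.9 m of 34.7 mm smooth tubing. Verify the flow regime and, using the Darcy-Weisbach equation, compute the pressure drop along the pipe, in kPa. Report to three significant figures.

Re = VD/ν = 0.919·0.03470/4.95×10^-4 = 64.4 → laminar (Re < 2300)
f = 64/Re = 0.9934
h_f = f(L/D)V²/(2g) = 0.9934·(54.9/0.03470)·0.919²/(2·9.81) = 67.66 m
Δp = ρg·h_f = 981.0·9.81·67.66 = 651.1 kPa

Δp ≈ 651 kPa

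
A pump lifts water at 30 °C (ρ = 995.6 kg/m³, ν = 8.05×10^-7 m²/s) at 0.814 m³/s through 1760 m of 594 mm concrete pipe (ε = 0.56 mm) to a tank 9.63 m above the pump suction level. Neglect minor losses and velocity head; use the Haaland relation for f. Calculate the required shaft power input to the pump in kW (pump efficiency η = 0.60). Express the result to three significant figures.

P_shaft ≈ 465 kW

V = 4Q/(πD²) = 2.937 m/s; Re = 2.17×10^6; ε/D = 9.43×10^-4; f = 0.01953
h_f = f(L/D)V²/2g = 25.44 m
Total head H = z + h_f = 9.63 + 25.44 = 35.07 m
P_hyd = ρgQH = 995.6·9.81·0.814·35.07 = 278.8 kW
P_shaft = P_hyd/η = 278.8/0.60 = 464.7 kW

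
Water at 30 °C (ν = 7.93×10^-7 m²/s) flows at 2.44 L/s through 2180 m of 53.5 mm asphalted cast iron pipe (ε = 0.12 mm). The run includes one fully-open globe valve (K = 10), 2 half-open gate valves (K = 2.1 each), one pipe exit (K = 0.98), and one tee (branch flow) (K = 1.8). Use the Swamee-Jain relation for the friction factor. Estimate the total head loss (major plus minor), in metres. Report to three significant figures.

V = 4Q/(πD²) = 1.085 m/s; V²/2g = 0.06005 m
Re = 7.32×10^4, ε/D = 0.00224 → f = 0.02648 (Swamee-Jain)
Major: h_f = f(L/D)·V²/2g = 0.02648·40748·0.06005 = 64.80 m
Minor: ΣK = 17.0; h_m = ΣK·V²/2g = 1.020 m
Total H_L = 64.80 + 1.020 = 65.82 m

H_L ≈ 65.8 m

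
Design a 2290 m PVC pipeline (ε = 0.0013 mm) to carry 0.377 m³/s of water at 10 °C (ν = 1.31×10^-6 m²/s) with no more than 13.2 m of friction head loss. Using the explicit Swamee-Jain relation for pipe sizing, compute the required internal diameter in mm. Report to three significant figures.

D ≈ 484 mm

Swamee-Jain (Type III): D = 0.66·[ε^1.25·(LQ²/(gh_f))^4.75 + ν·Q^9.4·(L/(gh_f))^5.2]^0.04
LQ²/(gh_f) = 2.513; L/(gh_f) = 17.68
Term 1 = ε^1.25·(…)^4.75 = 3.50×10^-6; Term 2 = ν·Q^9.4·(…)^5.2 = 4.19×10^-4
D = 0.66·(3.50×10^-6 + 4.19×10^-4)^0.04 = 0.4837 m = 484 mm
Check: V = 2.05 m/s, Re = 7.58×10^5, f = 0.01223, h_f = 12.4 m ≈ 13.2 m ✓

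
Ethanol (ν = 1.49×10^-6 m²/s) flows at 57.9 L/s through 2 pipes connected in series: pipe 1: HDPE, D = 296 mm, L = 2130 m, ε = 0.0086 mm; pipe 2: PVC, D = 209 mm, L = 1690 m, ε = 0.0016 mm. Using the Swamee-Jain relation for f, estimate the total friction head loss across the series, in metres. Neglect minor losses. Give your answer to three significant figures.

H ≈ 22.0 m

Pipe 1: V = 0.8414 m/s, Re = 1.67×10^5, ε/D = 2.91×10^-5, f = 0.01633, h_1 = f(L/D)V²/2g = 4.239 m
Pipe 2: V = 1.688 m/s, Re = 2.37×10^5, ε/D = 7.66×10^-6, f = 0.01511, h_2 = f(L/D)V²/2g = 17.74 m
Series → Q common, losses add: H = Σh = 21.98 m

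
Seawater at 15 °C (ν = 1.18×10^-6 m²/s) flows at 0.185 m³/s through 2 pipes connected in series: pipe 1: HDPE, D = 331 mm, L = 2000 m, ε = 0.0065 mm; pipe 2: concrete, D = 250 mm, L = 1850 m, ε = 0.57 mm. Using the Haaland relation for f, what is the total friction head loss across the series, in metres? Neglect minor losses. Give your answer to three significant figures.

Pipe 1: V = 2.150 m/s, Re = 6.03×10^5, ε/D = 1.96×10^-5, f = 0.01290, h_1 = f(L/D)V²/2g = 18.36 m
Pipe 2: V = 3.769 m/s, Re = 7.98×10^5, ε/D = 0.00228, f = 0.02449, h_2 = f(L/D)V²/2g = 131.2 m
Series → Q common, losses add: H = Σh = 149.6 m

H ≈ 150 m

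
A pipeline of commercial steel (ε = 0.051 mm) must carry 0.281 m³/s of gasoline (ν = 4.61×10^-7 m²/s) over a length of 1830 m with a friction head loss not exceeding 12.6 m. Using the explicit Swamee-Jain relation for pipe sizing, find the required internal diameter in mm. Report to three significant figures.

D ≈ 420 mm

Swamee-Jain (Type III): D = 0.66·[ε^1.25·(LQ²/(gh_f))^4.75 + ν·Q^9.4·(L/(gh_f))^5.2]^0.04
LQ²/(gh_f) = 1.169; L/(gh_f) = 14.81
Term 1 = ε^1.25·(…)^4.75 = 9.05×10^-6; Term 2 = ν·Q^9.4·(…)^5.2 = 3.70×10^-6
D = 0.66·(9.05×10^-6 + 3.70×10^-6)^0.04 = 0.4205 m = 420 mm
Check: V = 2.02 m/s, Re = 1.85×10^6, f = 0.01329, h_f = 12.1 m ≈ 12.6 m ✓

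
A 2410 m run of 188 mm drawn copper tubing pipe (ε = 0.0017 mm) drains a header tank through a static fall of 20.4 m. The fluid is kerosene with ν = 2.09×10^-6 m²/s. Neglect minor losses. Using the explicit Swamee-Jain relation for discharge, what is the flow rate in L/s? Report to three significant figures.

Q ≈ 37.2 L/s

Swamee-Jain (Type II): Q = -0.965·√(gD⁵h_f/L)·ln[ε/(3.7D) + √(3.17ν²L/(gD³h_f))]
√(gD⁵h_f/L) = √(9.81·0.188⁵·20.4/2410) = 0.004416
ε/(3.7D) = 2.44×10^-6; √(3.17ν²L/(gD³h_f)) = 1.58×10^-4
Q = -0.965·0.004416·ln(1.609×10^-4) = 0.03722 m³/s
Check: V = 1.34 m/s, Re = 1.21×10^5, f = 0.01724, h_f = 20.3 m ≈ 20.4 m ✓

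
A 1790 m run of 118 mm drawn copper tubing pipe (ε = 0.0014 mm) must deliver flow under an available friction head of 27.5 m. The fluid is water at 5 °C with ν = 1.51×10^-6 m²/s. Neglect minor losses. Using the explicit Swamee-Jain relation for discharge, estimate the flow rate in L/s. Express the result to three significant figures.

Swamee-Jain (Type II): Q = -0.965·√(gD⁵h_f/L)·ln[ε/(3.7D) + √(3.17ν²L/(gD³h_f))]
√(gD⁵h_f/L) = √(9.81·0.118⁵·27.5/1790) = 0.001857
ε/(3.7D) = 3.21×10^-6; √(3.17ν²L/(gD³h_f)) = 1.71×10^-4
Q = -0.965·0.001857·ln(1.741×10^-4) = 0.01551 m³/s
Check: V = 1.42 m/s, Re = 1.11×10^5, f = 0.01756, h_f = 27.3 m ≈ 27.5 m ✓

Q ≈ 15.5 L/s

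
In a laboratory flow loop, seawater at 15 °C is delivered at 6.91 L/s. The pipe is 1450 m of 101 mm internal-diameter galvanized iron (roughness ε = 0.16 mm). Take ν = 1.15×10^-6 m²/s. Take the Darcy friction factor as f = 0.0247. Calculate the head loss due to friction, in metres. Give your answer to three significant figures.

V = 4Q/(πD²) = 4·0.00691/(π·0.101²) = 0.8625 m/s
h_f = f(L/D)V²/(2g) = 0.02470·(1450/0.101)·0.8625²/(2·9.81) = 13.44 m

h_f ≈ 13.4 m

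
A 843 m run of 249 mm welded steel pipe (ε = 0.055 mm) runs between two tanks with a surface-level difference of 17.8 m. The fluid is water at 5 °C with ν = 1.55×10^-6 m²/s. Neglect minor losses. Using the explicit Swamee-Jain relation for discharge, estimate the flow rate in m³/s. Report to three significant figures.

Swamee-Jain (Type II): Q = -0.965·√(gD⁵h_f/L)·ln[ε/(3.7D) + √(3.17ν²L/(gD³h_f))]
√(gD⁵h_f/L) = √(9.81·0.249⁵·17.8/843) = 0.01408
ε/(3.7D) = 5.97×10^-5; √(3.17ν²L/(gD³h_f)) = 4.88×10^-5
Q = -0.965·0.01408·ln(1.085×10^-4) = 0.1240 m³/s
Check: V = 2.55 m/s, Re = 4.09×10^5, f = 0.01598, h_f = 17.9 m ≈ 17.8 m ✓

Q ≈ 0.124 m³/s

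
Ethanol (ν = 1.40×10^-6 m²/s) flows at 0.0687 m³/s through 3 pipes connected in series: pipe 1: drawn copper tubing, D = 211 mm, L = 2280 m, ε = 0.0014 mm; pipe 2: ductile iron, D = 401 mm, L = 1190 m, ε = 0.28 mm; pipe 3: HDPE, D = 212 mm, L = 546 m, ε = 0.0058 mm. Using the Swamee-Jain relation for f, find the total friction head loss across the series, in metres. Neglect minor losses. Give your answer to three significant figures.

Pipe 1: V = 1.965 m/s, Re = 2.96×10^5, ε/D = 6.64×10^-6, f = 0.01449, h_1 = f(L/D)V²/2g = 30.80 m
Pipe 2: V = 0.5440 m/s, Re = 1.56×10^5, ε/D = 6.98×10^-4, f = 0.02032, h_2 = f(L/D)V²/2g = 0.9093 m
Pipe 3: V = 1.946 m/s, Re = 2.95×10^5, ε/D = 2.74×10^-5, f = 0.01473, h_3 = f(L/D)V²/2g = 7.326 m
Series → Q common, losses add: H = Σh = 39.03 m

H ≈ 39.0 m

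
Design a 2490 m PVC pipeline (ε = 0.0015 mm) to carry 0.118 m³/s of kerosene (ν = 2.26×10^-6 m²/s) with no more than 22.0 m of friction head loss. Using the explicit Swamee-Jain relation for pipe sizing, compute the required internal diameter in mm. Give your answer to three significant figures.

Swamee-Jain (Type III): D = 0.66·[ε^1.25·(LQ²/(gh_f))^4.75 + ν·Q^9.4·(L/(gh_f))^5.2]^0.04
LQ²/(gh_f) = 0.1606; L/(gh_f) = 11.54
Term 1 = ε^1.25·(…)^4.75 = 8.87×10^-12; Term 2 = ν·Q^9.4·(…)^5.2 = 1.42×10^-9
D = 0.66·(8.87×10^-12 + 1.42×10^-9)^0.04 = 0.2923 m = 292 mm
Check: V = 1.76 m/s, Re = 2.27×10^5, f = 0.01520, h_f = 20.4 m ≈ 22.0 m ✓

D ≈ 292 mm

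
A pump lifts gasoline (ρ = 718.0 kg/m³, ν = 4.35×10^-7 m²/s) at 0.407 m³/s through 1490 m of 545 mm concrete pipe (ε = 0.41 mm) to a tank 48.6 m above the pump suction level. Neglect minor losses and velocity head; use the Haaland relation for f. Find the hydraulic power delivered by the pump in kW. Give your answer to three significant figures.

V = 4Q/(πD²) = 1.745 m/s; Re = 2.19×10^6; ε/D = 7.52×10^-4; f = 0.01853
h_f = f(L/D)V²/2g = 7.860 m
Total head H = z + h_f = 48.6 + 7.860 = 56.46 m
P_hyd = ρgQH = 718.0·9.81·0.407·56.46 = 161.9 kW

P_hyd ≈ 162 kW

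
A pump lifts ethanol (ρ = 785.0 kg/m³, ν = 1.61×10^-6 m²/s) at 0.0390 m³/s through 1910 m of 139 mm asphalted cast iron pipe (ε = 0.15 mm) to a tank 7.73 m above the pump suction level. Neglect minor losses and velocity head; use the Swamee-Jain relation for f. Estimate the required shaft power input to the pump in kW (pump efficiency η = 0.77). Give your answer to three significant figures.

P_shaft ≈ 41.6 kW

V = 4Q/(πD²) = 2.570 m/s; Re = 2.22×10^5; ε/D = 0.00108; f = 0.02137
h_f = f(L/D)V²/2g = 98.88 m
Total head H = z + h_f = 7.73 + 98.88 = 106.6 m
P_hyd = ρgQH = 785.0·9.81·0.0390·106.6 = 32.02 kW
P_shaft = P_hyd/η = 32.02/0.77 = 41.58 kW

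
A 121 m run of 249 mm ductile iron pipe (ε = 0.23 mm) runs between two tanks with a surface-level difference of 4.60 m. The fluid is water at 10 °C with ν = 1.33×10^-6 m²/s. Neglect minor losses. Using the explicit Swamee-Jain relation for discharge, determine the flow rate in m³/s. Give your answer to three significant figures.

Swamee-Jain (Type II): Q = -0.965·√(gD⁵h_f/L)·ln[ε/(3.7D) + √(3.17ν²L/(gD³h_f))]
√(gD⁵h_f/L) = √(9.81·0.249⁵·4.60/121) = 0.01889
ε/(3.7D) = 2.50×10^-4; √(3.17ν²L/(gD³h_f)) = 3.12×10^-5
Q = -0.965·0.01889·ln(2.809×10^-4) = 0.1491 m³/s
Check: V = 3.06 m/s, Re = 5.73×10^5, f = 0.01993, h_f = 4.63 m ≈ 4.60 m ✓

Q ≈ 0.149 m³/s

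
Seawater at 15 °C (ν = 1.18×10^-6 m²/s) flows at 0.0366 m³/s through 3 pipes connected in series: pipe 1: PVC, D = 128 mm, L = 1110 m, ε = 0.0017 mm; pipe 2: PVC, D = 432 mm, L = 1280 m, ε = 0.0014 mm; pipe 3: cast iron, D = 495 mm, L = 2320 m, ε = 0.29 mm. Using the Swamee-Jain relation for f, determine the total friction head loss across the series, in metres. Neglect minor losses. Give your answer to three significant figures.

H ≈ 52.1 m

Pipe 1: V = 2.844 m/s, Re = 3.09×10^5, ε/D = 1.33×10^-5, f = 0.01446, h_1 = f(L/D)V²/2g = 51.69 m
Pipe 2: V = 0.2497 m/s, Re = 9.14×10^4, ε/D = 3.24×10^-6, f = 0.01822, h_2 = f(L/D)V²/2g = 0.1716 m
Pipe 3: V = 0.1902 m/s, Re = 7.98×10^4, ε/D = 5.86×10^-4, f = 0.02138, h_3 = f(L/D)V²/2g = 0.1848 m
Series → Q common, losses add: H = Σh = 52.05 m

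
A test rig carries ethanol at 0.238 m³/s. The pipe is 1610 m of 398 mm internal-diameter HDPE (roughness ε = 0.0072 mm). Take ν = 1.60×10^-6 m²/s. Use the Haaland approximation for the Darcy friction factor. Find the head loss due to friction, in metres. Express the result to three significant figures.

V = 4Q/(πD²) = 4·0.238/(π·0.398²) = 1.913 m/s
Re = VD/ν = 1.913·0.398/1.60×10^-6 = 4.76×10^5 → turbulent
ε/D = 0.0072/398 = 1.81×10^-5
Haaland: f = 0.01338
h_f = f(L/D)V²/(2g) = 0.01338·(1610/0.398)·1.913²/(2·9.81) = 10.10 m

h_f ≈ 10.1 m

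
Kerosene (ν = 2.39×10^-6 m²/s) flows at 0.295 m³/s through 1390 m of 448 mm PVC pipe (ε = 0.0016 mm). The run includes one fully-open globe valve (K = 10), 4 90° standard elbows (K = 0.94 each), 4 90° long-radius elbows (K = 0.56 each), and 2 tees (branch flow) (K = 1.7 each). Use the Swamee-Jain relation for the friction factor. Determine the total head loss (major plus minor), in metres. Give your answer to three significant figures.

H_L ≈ 11.2 m

V = 4Q/(πD²) = 1.871 m/s; V²/2g = 0.1785 m
Re = 3.51×10^5, ε/D = 3.57×10^-6 → f = 0.01401 (Swamee-Jain)
Major: h_f = f(L/D)·V²/2g = 0.01401·3103·0.1785 = 7.758 m
Minor: ΣK = 19.4; h_m = ΣK·V²/2g = 3.463 m
Total H_L = 7.758 + 3.463 = 11.22 m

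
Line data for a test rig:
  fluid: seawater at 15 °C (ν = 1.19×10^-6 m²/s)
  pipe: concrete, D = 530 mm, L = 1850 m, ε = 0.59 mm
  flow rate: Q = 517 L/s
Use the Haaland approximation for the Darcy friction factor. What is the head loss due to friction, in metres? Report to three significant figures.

h_f ≈ 20.0 m

V = 4Q/(πD²) = 4·0.517/(π·0.530²) = 2.343 m/s
Re = VD/ν = 2.343·0.530/1.19×10^-6 = 1.04×10^6 → turbulent
ε/D = 0.59/530 = 0.00111
Haaland: f = 0.02044
h_f = f(L/D)V²/(2g) = 0.02044·(1850/0.530)·2.343²/(2·9.81) = 19.97 m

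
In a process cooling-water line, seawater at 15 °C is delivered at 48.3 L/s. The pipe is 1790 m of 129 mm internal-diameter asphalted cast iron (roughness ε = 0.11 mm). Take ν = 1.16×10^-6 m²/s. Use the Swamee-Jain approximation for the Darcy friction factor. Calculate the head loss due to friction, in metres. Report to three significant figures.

h_f ≈ 192 m

V = 4Q/(πD²) = 4·0.0483/(π·0.129²) = 3.696 m/s
Re = VD/ν = 3.696·0.129/1.16×10^-6 = 4.11×10^5 → turbulent
ε/D = 0.11/129 = 8.53×10^-4
Swamee-Jain: f = 0.01983
h_f = f(L/D)V²/(2g) = 0.01983·(1790/0.129)·3.696²/(2·9.81) = 191.5 m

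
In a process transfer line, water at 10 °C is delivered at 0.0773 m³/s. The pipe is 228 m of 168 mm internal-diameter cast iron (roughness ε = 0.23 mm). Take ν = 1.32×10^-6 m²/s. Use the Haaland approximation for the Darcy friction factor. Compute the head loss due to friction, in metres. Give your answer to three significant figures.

h_f ≈ 18.3 m

V = 4Q/(πD²) = 4·0.0773/(π·0.168²) = 3.487 m/s
Re = VD/ν = 3.487·0.168/1.32×10^-6 = 4.44×10^5 → turbulent
ε/D = 0.23/168 = 0.00137
Haaland: f = 0.02174
h_f = f(L/D)V²/(2g) = 0.02174·(228/0.168)·3.487²/(2·9.81) = 18.29 m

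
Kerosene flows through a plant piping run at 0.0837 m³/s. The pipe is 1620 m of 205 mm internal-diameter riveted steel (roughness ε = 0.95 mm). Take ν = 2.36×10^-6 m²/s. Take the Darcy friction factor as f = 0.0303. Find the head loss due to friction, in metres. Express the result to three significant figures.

h_f ≈ 78.5 m

V = 4Q/(πD²) = 4·0.0837/(π·0.205²) = 2.536 m/s
h_f = f(L/D)V²/(2g) = 0.03030·(1620/0.205)·2.536²/(2·9.81) = 78.48 m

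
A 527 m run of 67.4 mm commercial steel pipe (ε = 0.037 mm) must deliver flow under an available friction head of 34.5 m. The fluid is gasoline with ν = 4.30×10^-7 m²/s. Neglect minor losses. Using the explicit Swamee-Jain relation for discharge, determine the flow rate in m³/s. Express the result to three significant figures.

Q ≈ 0.00775 m³/s

Swamee-Jain (Type II): Q = -0.965·√(gD⁵h_f/L)·ln[ε/(3.7D) + √(3.17ν²L/(gD³h_f))]
√(gD⁵h_f/L) = √(9.81·0.0674⁵·34.5/527) = 9.451×10^-4
ε/(3.7D) = 1.48×10^-4; √(3.17ν²L/(gD³h_f)) = 5.46×10^-5
Q = -0.965·9.451×10^-4·ln(2.030×10^-4) = 0.007755 m³/s
Check: V = 2.17 m/s, Re = 3.41×10^5, f = 0.01845, h_f = 34.7 m ≈ 34.5 m ✓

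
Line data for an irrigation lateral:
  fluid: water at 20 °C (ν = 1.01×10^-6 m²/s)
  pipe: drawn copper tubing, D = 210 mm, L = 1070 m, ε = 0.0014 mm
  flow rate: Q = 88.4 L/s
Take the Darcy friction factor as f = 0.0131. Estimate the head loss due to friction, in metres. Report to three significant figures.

h_f ≈ 22.2 m

V = 4Q/(πD²) = 4·0.0884/(π·0.210²) = 2.552 m/s
h_f = f(L/D)V²/(2g) = 0.01310·(1070/0.210)·2.552²/(2·9.81) = 22.16 m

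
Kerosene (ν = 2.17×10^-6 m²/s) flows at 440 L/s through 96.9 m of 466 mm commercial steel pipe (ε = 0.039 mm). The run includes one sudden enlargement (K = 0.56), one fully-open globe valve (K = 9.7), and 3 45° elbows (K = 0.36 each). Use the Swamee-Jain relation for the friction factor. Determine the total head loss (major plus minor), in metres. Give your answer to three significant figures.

V = 4Q/(πD²) = 2.580 m/s; V²/2g = 0.3392 m
Re = 5.54×10^5, ε/D = 8.37×10^-5 → f = 0.01410 (Swamee-Jain)
Major: h_f = f(L/D)·V²/2g = 0.01410·207.9·0.3392 = 0.9944 m
Minor: ΣK = 11.3; h_m = ΣK·V²/2g = 3.847 m
Total H_L = 0.9944 + 3.847 = 4.841 m

H_L ≈ 4.84 m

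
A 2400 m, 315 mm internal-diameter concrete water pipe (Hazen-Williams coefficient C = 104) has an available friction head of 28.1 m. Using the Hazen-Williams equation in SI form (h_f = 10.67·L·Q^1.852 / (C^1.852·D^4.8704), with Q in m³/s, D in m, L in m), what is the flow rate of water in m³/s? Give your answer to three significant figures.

Q ≈ 0.126 m³/s

Rearranging: Q = [h_f·C^1.852·D^4.8704 / (10.67·L)]^(1/1.852)
Q = [28.1·104^1.852·0.315^4.8704 / (10.67·2400)]^0.540 = 0.1258 m³/s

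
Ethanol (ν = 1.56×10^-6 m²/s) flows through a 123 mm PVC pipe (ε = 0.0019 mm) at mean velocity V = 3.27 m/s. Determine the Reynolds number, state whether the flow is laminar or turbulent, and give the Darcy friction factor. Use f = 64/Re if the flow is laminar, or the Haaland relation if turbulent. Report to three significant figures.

Re ≈ 2.58×10^5; turbulent; f ≈ 0.0149

Re = VD/ν = 3.270·0.123/1.56×10^-6 = 2.58×10^5
Re > 4000 → turbulent; ε/D = 1.54×10^-5
Haaland: f = 0.01487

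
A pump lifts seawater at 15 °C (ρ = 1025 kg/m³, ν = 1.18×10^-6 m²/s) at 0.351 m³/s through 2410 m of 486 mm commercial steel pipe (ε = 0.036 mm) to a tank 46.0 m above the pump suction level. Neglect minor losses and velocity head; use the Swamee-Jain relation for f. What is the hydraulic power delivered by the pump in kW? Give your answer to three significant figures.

V = 4Q/(πD²) = 1.892 m/s; Re = 7.79×10^5; ε/D = 7.41×10^-5; f = 0.01344
h_f = f(L/D)V²/2g = 12.16 m
Total head H = z + h_f = 46.0 + 12.16 = 58.16 m
P_hyd = ρgQH = 1025·9.81·0.351·58.16 = 205.3 kW

P_hyd ≈ 205 kW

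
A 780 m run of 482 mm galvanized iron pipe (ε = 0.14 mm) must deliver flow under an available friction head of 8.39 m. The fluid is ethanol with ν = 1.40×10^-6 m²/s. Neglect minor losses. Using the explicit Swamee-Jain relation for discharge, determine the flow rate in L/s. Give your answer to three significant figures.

Q ≈ 465 L/s

Swamee-Jain (Type II): Q = -0.965·√(gD⁵h_f/L)·ln[ε/(3.7D) + √(3.17ν²L/(gD³h_f))]
√(gD⁵h_f/L) = √(9.81·0.482⁵·8.39/780) = 0.05239
ε/(3.7D) = 7.85×10^-5; √(3.17ν²L/(gD³h_f)) = 2.29×10^-5
Q = -0.965·0.05239·ln(1.014×10^-4) = 0.4650 m³/s
Check: V = 2.55 m/s, Re = 8.77×10^5, f = 0.01577, h_f = 8.44 m ≈ 8.39 m ✓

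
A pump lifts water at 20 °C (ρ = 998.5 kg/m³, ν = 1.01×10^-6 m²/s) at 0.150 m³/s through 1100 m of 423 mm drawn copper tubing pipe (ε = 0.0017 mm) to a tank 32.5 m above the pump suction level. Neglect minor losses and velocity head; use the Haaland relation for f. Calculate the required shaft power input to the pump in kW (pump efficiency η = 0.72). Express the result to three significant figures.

V = 4Q/(πD²) = 1.067 m/s; Re = 4.47×10^5; ε/D = 4.02×10^-6; f = 0.01337
h_f = f(L/D)V²/2g = 2.019 m
Total head H = z + h_f = 32.5 + 2.019 = 34.52 m
P_hyd = ρgQH = 998.5·9.81·0.150·34.52 = 50.72 kW
P_shaft = P_hyd/η = 50.72/0.72 = 70.44 kW

P_shaft ≈ 70.4 kW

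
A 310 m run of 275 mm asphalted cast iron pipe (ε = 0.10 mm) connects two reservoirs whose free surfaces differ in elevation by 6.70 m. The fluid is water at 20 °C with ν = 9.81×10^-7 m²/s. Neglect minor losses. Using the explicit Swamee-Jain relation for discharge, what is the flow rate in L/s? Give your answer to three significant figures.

Swamee-Jain (Type II): Q = -0.965·√(gD⁵h_f/L)·ln[ε/(3.7D) + √(3.17ν²L/(gD³h_f))]
√(gD⁵h_f/L) = √(9.81·0.275⁵·6.70/310) = 0.01826
ε/(3.7D) = 9.83×10^-5; √(3.17ν²L/(gD³h_f)) = 2.63×10^-5
Q = -0.965·0.01826·ln(1.246×10^-4) = 0.1584 m³/s
Check: V = 2.67 m/s, Re = 7.48×10^5, f = 0.01650, h_f = 6.74 m ≈ 6.70 m ✓

Q ≈ 158 L/s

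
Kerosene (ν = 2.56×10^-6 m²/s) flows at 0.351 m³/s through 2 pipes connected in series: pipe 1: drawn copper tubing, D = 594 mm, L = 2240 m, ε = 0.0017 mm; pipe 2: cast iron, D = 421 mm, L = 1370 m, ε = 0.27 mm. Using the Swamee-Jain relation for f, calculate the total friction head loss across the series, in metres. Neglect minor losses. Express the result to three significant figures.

H ≈ 24.2 m

Pipe 1: V = 1.267 m/s, Re = 2.94×10^5, ε/D = 2.86×10^-6, f = 0.01446, h_1 = f(L/D)V²/2g = 4.460 m
Pipe 2: V = 2.521 m/s, Re = 4.15×10^5, ε/D = 6.41×10^-4, f = 0.01876, h_2 = f(L/D)V²/2g = 19.79 m
Series → Q common, losses add: H = Σh = 24.25 m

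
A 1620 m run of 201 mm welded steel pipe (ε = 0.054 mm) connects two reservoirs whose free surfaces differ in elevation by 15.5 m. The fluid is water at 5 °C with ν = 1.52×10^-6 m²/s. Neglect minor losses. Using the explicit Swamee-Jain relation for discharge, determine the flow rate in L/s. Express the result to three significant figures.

Q ≈ 46.5 L/s

Swamee-Jain (Type II): Q = -0.965·√(gD⁵h_f/L)·ln[ε/(3.7D) + √(3.17ν²L/(gD³h_f))]
√(gD⁵h_f/L) = √(9.81·0.201⁵·15.5/1620) = 0.005549
ε/(3.7D) = 7.26×10^-5; √(3.17ν²L/(gD³h_f)) = 9.80×10^-5
Q = -0.965·0.005549·ln(1.706×10^-4) = 0.04646 m³/s
Check: V = 1.46 m/s, Re = 1.94×10^5, f = 0.01766, h_f = 15.6 m ≈ 15.5 m ✓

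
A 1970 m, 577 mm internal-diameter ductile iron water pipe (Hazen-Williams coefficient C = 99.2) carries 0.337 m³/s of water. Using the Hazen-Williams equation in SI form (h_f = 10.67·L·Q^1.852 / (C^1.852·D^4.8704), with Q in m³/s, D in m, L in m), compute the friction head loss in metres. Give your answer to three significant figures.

h_f = 10.67·1970·0.337^1.852 / (99.2^1.852·0.577^4.8704) = 8.193 m

h_f ≈ 8.19 m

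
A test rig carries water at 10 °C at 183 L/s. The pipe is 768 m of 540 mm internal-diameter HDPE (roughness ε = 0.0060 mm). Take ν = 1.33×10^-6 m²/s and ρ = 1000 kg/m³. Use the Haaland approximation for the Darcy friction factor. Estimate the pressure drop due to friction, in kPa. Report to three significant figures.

Δp ≈ 6.46 kPa

V = 4Q/(πD²) = 4·0.183/(π·0.540²) = 0.7990 m/s
Re = VD/ν = 0.7990·0.540/1.33×10^-6 = 3.24×10^5 → turbulent
ε/D = 0.0060/540 = 1.11×10^-5
Haaland: f = 0.01423
h_f = f(L/D)V²/(2g) = 0.01423·(768/0.540)·0.7990²/(2·9.81) = 0.6585 m
Δp = ρg·h_f = 1000·9.81·0.6585 = 6.460 kPa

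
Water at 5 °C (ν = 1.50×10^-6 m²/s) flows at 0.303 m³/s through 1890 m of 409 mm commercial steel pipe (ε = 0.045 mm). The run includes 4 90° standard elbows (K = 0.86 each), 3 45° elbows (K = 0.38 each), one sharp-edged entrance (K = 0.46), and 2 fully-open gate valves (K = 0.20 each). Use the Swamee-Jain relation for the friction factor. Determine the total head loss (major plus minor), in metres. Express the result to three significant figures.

H_L ≈ 19.3 m

V = 4Q/(πD²) = 2.306 m/s; V²/2g = 0.2711 m
Re = 6.29×10^5, ε/D = 1.10×10^-4 → f = 0.01423 (Swamee-Jain)
Major: h_f = f(L/D)·V²/2g = 0.01423·4621·0.2711 = 17.83 m
Minor: ΣK = 5.44; h_m = ΣK·V²/2g = 1.475 m
Total H_L = 17.83 + 1.475 = 19.31 m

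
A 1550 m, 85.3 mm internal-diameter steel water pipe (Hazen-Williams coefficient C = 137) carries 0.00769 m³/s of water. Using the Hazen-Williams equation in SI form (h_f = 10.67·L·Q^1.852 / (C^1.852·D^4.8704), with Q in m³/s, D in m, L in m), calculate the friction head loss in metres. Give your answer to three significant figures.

h_f ≈ 35.7 m

h_f = 10.67·1550·0.00769^1.852 / (137^1.852·0.0853^4.8704) = 35.71 m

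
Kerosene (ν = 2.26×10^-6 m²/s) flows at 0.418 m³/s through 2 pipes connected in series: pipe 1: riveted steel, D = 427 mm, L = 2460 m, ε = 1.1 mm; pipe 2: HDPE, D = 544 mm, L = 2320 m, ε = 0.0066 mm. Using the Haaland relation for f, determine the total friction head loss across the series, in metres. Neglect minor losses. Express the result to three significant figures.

H ≈ 73.0 m

Pipe 1: V = 2.919 m/s, Re = 5.52×10^5, ε/D = 0.00258, f = 0.02538, h_1 = f(L/D)V²/2g = 63.49 m
Pipe 2: V = 1.798 m/s, Re = 4.33×10^5, ε/D = 1.21×10^-5, f = 0.01353, h_2 = f(L/D)V²/2g = 9.513 m
Series → Q common, losses add: H = Σh = 73.00 m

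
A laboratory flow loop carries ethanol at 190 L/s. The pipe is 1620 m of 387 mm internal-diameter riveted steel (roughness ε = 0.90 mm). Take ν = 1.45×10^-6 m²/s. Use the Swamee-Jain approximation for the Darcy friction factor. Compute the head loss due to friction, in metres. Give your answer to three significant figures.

V = 4Q/(πD²) = 4·0.190/(π·0.387²) = 1.615 m/s
Re = VD/ν = 1.615·0.387/1.45×10^-6 = 4.31×10^5 → turbulent
ε/D = 0.90/387 = 0.00233
Swamee-Jain: f = 0.02489
h_f = f(L/D)V²/(2g) = 0.02489·(1620/0.387)·1.615²/(2·9.81) = 13.86 m

h_f ≈ 13.9 m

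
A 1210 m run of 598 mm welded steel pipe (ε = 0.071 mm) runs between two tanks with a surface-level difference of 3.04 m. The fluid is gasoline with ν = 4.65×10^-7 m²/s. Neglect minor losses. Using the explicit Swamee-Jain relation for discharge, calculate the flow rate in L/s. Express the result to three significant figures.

Swamee-Jain (Type II): Q = -0.965·√(gD⁵h_f/L)·ln[ε/(3.7D) + √(3.17ν²L/(gD³h_f))]
√(gD⁵h_f/L) = √(9.81·0.598⁵·3.04/1210) = 0.04341
ε/(3.7D) = 3.21×10^-5; √(3.17ν²L/(gD³h_f)) = 1.14×10^-5
Q = -0.965·0.04341·ln(4.349×10^-5) = 0.4207 m³/s
Check: V = 1.50 m/s, Re = 1.93×10^6, f = 0.01322, h_f = 3.06 m ≈ 3.04 m ✓

Q ≈ 421 L/s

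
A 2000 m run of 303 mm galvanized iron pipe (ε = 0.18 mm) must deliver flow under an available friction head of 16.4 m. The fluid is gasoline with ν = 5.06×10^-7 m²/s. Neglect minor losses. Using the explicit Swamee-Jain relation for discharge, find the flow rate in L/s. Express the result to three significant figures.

Q ≈ 119 L/s

Swamee-Jain (Type II): Q = -0.965·√(gD⁵h_f/L)·ln[ε/(3.7D) + √(3.17ν²L/(gD³h_f))]
√(gD⁵h_f/L) = √(9.81·0.303⁵·16.4/2000) = 0.01433
ε/(3.7D) = 1.61×10^-4; √(3.17ν²L/(gD³h_f)) = 1.90×10^-5
Q = -0.965·0.01433·ln(1.796×10^-4) = 0.1193 m³/s
Check: V = 1.65 m/s, Re = 9.91×10^5, f = 0.01791, h_f = 16.5 m ≈ 16.4 m ✓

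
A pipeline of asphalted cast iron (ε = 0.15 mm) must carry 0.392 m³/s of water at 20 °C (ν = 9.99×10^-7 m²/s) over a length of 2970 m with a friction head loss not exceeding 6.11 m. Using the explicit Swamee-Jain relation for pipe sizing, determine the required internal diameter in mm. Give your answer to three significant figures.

D ≈ 633 mm

Swamee-Jain (Type III): D = 0.66·[ε^1.25·(LQ²/(gh_f))^4.75 + ν·Q^9.4·(L/(gh_f))^5.2]^0.04
LQ²/(gh_f) = 7.614; L/(gh_f) = 49.55
Term 1 = ε^1.25·(…)^4.75 = 0.256; Term 2 = ν·Q^9.4·(…)^5.2 = 0.0979
D = 0.66·(0.256 + 0.0979)^0.04 = 0.6331 m = 633 mm
Check: V = 1.25 m/s, Re = 7.89×10^5, f = 0.01536, h_f = 5.69 m ≈ 6.11 m ✓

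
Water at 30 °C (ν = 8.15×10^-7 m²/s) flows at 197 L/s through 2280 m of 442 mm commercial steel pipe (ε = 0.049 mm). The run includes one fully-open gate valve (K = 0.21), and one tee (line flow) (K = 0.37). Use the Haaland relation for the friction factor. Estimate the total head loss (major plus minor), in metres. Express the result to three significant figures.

H_L ≈ 6.07 m

V = 4Q/(πD²) = 1.284 m/s; V²/2g = 0.08402 m
Re = 6.96×10^5, ε/D = 1.11×10^-4 → f = 0.01390 (Haaland)
Major: h_f = f(L/D)·V²/2g = 0.01390·5158·0.08402 = 6.026 m
Minor: ΣK = 0.580; h_m = ΣK·V²/2g = 0.04873 m
Total H_L = 6.026 + 0.04873 = 6.075 m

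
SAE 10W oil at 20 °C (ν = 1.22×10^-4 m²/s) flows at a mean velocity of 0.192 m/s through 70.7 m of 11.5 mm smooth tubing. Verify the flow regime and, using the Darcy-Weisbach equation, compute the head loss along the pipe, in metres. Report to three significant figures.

Re = VD/ν = 0.192·0.01150/1.22×10^-4 = 18.1 → laminar (Re < 2300)
f = 64/Re = 3.536
h_f = f(L/D)V²/(2g) = 3.536·(70.7/0.01150)·0.192²/(2·9.81) = 40.85 m

h_f ≈ 40.8 m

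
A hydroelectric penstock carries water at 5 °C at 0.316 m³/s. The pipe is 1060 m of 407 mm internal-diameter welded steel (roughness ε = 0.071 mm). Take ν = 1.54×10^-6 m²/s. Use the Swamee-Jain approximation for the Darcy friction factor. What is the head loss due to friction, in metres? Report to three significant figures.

h_f ≈ 11.7 m

V = 4Q/(πD²) = 4·0.316/(π·0.407²) = 2.429 m/s
Re = VD/ν = 2.429·0.407/1.54×10^-6 = 6.42×10^5 → turbulent
ε/D = 0.071/407 = 1.74×10^-4
Swamee-Jain: f = 0.01494
h_f = f(L/D)V²/(2g) = 0.01494·(1060/0.407)·2.429²/(2·9.81) = 11.70 m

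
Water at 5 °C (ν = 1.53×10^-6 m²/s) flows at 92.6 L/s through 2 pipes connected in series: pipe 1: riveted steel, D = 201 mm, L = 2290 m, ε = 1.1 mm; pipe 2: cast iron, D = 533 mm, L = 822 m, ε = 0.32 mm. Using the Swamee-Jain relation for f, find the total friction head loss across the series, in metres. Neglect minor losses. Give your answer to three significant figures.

H ≈ 156 m

Pipe 1: V = 2.918 m/s, Re = 3.83×10^5, ε/D = 0.00547, f = 0.03156, h_1 = f(L/D)V²/2g = 156.1 m
Pipe 2: V = 0.4150 m/s, Re = 1.45×10^5, ε/D = 6.00×10^-4, f = 0.02002, h_2 = f(L/D)V²/2g = 0.2710 m
Series → Q common, losses add: H = Σh = 156.4 m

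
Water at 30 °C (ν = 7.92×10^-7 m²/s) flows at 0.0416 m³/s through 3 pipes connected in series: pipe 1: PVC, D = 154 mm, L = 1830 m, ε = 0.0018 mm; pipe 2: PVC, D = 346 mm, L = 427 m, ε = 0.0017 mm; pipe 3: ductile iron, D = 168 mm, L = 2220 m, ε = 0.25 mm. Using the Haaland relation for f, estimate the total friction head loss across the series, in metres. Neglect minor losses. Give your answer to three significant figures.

Pipe 1: V = 2.233 m/s, Re = 4.34×10^5, ε/D = 1.17×10^-5, f = 0.01352, h_1 = f(L/D)V²/2g = 40.84 m
Pipe 2: V = 0.4424 m/s, Re = 1.93×10^5, ε/D = 4.91×10^-6, f = 0.01563, h_2 = f(L/D)V²/2g = 0.1924 m
Pipe 3: V = 1.877 m/s, Re = 3.98×10^5, ε/D = 0.00149, f = 0.02222, h_3 = f(L/D)V²/2g = 52.71 m
Series → Q common, losses add: H = Σh = 93.74 m

H ≈ 93.7 m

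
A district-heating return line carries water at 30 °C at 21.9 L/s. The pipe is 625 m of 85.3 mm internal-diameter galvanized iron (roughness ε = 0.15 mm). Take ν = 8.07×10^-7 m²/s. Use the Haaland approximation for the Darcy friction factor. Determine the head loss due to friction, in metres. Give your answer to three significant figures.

h_f ≈ 127 m

V = 4Q/(πD²) = 4·0.0219/(π·0.0853²) = 3.832 m/s
Re = VD/ν = 3.832·0.0853/8.07×10^-7 = 4.05×10^5 → turbulent
ε/D = 0.15/85.3 = 0.00176
Haaland: f = 0.02312
h_f = f(L/D)V²/(2g) = 0.02312·(625/0.0853)·3.832²/(2·9.81) = 126.8 m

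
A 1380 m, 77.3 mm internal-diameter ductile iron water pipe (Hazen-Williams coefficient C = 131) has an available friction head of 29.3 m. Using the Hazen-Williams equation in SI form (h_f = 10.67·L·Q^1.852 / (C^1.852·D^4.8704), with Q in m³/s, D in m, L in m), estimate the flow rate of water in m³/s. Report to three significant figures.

Rearranging: Q = [h_f·C^1.852·D^4.8704 / (10.67·L)]^(1/1.852)
Q = [29.3·131^1.852·0.0773^4.8704 / (10.67·1380)]^0.540 = 0.005431 m³/s

Q ≈ 0.00543 m³/s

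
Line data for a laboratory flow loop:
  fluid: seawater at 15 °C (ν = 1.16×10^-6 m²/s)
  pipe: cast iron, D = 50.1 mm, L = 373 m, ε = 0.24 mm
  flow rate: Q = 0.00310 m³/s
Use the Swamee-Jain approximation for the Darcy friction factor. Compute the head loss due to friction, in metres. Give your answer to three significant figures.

V = 4Q/(πD²) = 4·0.00310/(π·0.0501²) = 1.573 m/s
Re = VD/ν = 1.573·0.0501/1.16×10^-6 = 6.79×10^4 → turbulent
ε/D = 0.24/50.1 = 0.00479
Swamee-Jain: f = 0.03168
h_f = f(L/D)V²/(2g) = 0.03168·(373/0.0501)·1.573²/(2·9.81) = 29.73 m

h_f ≈ 29.7 m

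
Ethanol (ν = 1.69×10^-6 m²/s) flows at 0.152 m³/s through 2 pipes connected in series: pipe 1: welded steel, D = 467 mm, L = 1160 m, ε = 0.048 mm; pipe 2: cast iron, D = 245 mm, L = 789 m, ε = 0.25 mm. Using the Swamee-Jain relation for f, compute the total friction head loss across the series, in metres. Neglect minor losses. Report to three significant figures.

Pipe 1: V = 0.8874 m/s, Re = 2.45×10^5, ε/D = 1.03×10^-4, f = 0.01591, h_1 = f(L/D)V²/2g = 1.587 m
Pipe 2: V = 3.224 m/s, Re = 4.67×10^5, ε/D = 0.00102, f = 0.02049, h_2 = f(L/D)V²/2g = 34.95 m
Series → Q common, losses add: H = Σh = 36.54 m

H ≈ 36.5 m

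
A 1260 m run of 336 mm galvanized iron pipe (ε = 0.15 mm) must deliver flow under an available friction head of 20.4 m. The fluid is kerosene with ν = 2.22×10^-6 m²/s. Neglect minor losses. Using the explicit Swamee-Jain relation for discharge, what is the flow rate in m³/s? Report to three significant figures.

Q ≈ 0.218 m³/s

Swamee-Jain (Type II): Q = -0.965·√(gD⁵h_f/L)·ln[ε/(3.7D) + √(3.17ν²L/(gD³h_f))]
√(gD⁵h_f/L) = √(9.81·0.336⁵·20.4/1260) = 0.02608
ε/(3.7D) = 1.21×10^-4; √(3.17ν²L/(gD³h_f)) = 5.09×10^-5
Q = -0.965·0.02608·ln(1.716×10^-4) = 0.2182 m³/s
Check: V = 2.46 m/s, Re = 3.72×10^5, f = 0.01774, h_f = 20.5 m ≈ 20.4 m ✓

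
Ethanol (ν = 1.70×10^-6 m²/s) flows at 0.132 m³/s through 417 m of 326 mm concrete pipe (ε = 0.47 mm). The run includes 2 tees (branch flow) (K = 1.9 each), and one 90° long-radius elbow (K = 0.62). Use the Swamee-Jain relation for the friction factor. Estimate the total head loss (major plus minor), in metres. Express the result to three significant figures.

V = 4Q/(πD²) = 1.581 m/s; V²/2g = 0.1275 m
Re = 3.03×10^5, ε/D = 0.00144 → f = 0.02240 (Swamee-Jain)
Major: h_f = f(L/D)·V²/2g = 0.02240·1279·0.1275 = 3.653 m
Minor: ΣK = 4.42; h_m = ΣK·V²/2g = 0.5634 m
Total H_L = 3.653 + 0.5634 = 4.216 m

H_L ≈ 4.22 m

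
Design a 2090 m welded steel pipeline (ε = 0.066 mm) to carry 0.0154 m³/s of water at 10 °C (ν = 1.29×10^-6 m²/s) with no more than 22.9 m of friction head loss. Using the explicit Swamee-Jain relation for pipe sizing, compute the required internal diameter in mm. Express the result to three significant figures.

D ≈ 131 mm

Swamee-Jain (Type III): D = 0.66·[ε^1.25·(LQ²/(gh_f))^4.75 + ν·Q^9.4·(L/(gh_f))^5.2]^0.04
LQ²/(gh_f) = 0.002206; L/(gh_f) = 9.303
Term 1 = ε^1.25·(…)^4.75 = 1.44×10^-18; Term 2 = ν·Q^9.4·(…)^5.2 = 1.29×10^-18
D = 0.66·(1.44×10^-18 + 1.29×10^-18)^0.04 = 0.1309 m = 131 mm
Check: V = 1.14 m/s, Re = 1.16×10^5, f = 0.02006, h_f = 21.4 m ≈ 22.9 m ✓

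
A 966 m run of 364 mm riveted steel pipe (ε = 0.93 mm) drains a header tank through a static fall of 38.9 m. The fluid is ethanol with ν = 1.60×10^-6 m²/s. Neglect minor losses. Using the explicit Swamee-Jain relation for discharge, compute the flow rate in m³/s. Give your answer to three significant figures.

Swamee-Jain (Type II): Q = -0.965·√(gD⁵h_f/L)·ln[ε/(3.7D) + √(3.17ν²L/(gD³h_f))]
√(gD⁵h_f/L) = √(9.81·0.364⁵·38.9/966) = 0.05024
ε/(3.7D) = 6.91×10^-4; √(3.17ν²L/(gD³h_f)) = 2.06×10^-5
Q = -0.965·0.05024·ln(7.112×10^-4) = 0.3514 m³/s
Check: V = 3.38 m/s, Re = 7.68×10^5, f = 0.02531, h_f = 39.0 m ≈ 38.9 m ✓

Q ≈ 0.351 m³/s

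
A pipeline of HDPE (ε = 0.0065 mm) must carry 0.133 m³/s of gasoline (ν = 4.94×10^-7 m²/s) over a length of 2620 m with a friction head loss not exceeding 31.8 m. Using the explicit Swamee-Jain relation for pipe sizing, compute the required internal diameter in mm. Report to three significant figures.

Swamee-Jain (Type III): D = 0.66·[ε^1.25·(LQ²/(gh_f))^4.75 + ν·Q^9.4·(L/(gh_f))^5.2]^0.04
LQ²/(gh_f) = 0.1486; L/(gh_f) = 8.399
Term 1 = ε^1.25·(…)^4.75 = 3.83×10^-11; Term 2 = ν·Q^9.4·(…)^5.2 = 1.84×10^-10
D = 0.66·(3.83×10^-11 + 1.84×10^-10)^0.04 = 0.2713 m = 271 mm
Check: V = 2.30 m/s, Re = 1.26×10^6, f = 0.01180, h_f = 30.8 m ≈ 31.8 m ✓

D ≈ 271 mm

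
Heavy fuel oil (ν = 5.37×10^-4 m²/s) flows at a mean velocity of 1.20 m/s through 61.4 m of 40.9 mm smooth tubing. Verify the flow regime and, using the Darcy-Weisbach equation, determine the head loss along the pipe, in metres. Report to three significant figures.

h_f ≈ 77.2 m

Re = VD/ν = 1.20·0.04090/5.37×10^-4 = 91.4 → laminar (Re < 2300)
f = 64/Re = 0.7002
h_f = f(L/D)V²/(2g) = 0.7002·(61.4/0.04090)·1.20²/(2·9.81) = 77.15 m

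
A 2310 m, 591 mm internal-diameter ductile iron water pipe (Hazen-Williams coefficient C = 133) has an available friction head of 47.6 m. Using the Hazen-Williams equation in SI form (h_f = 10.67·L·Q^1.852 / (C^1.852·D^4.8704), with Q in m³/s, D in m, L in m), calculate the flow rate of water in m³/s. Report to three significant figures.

Q ≈ 1.14 m³/s

Rearranging: Q = [h_f·C^1.852·D^4.8704 / (10.67·L)]^(1/1.852)
Q = [47.6·133^1.852·0.591^4.8704 / (10.67·2310)]^0.540 = 1.142 m³/s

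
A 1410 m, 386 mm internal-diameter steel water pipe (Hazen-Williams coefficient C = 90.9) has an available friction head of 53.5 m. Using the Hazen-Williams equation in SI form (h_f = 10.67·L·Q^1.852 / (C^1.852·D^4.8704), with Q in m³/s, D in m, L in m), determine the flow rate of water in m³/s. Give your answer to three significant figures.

Rearranging: Q = [h_f·C^1.852·D^4.8704 / (10.67·L)]^(1/1.852)
Q = [53.5·90.9^1.852·0.386^4.8704 / (10.67·1410)]^0.540 = 0.3540 m³/s

Q ≈ 0.354 m³/s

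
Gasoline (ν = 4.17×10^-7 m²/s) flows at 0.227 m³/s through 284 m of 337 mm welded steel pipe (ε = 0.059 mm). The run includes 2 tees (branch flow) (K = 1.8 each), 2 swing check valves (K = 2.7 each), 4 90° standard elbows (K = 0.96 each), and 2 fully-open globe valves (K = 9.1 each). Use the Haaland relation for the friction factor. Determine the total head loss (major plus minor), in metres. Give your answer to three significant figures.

H_L ≈ 14.1 m

V = 4Q/(πD²) = 2.545 m/s; V²/2g = 0.3301 m
Re = 2.06×10^6, ε/D = 1.75×10^-4 → f = 0.01387 (Haaland)
Major: h_f = f(L/D)·V²/2g = 0.01387·842.7·0.3301 = 3.859 m
Minor: ΣK = 31.0; h_m = ΣK·V²/2g = 10.25 m
Total H_L = 3.859 + 10.25 = 14.11 m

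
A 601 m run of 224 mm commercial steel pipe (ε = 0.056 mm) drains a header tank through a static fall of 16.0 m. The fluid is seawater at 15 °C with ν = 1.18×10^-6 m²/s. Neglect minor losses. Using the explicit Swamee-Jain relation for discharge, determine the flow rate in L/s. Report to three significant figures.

Q ≈ 107 L/s

Swamee-Jain (Type II): Q = -0.965·√(gD⁵h_f/L)·ln[ε/(3.7D) + √(3.17ν²L/(gD³h_f))]
√(gD⁵h_f/L) = √(9.81·0.224⁵·16.0/601) = 0.01214
ε/(3.7D) = 6.76×10^-5; √(3.17ν²L/(gD³h_f)) = 3.88×10^-5
Q = -0.965·0.01214·ln(1.063×10^-4) = 0.1071 m³/s
Check: V = 2.72 m/s, Re = 5.16×10^5, f = 0.01592, h_f = 16.1 m ≈ 16.0 m ✓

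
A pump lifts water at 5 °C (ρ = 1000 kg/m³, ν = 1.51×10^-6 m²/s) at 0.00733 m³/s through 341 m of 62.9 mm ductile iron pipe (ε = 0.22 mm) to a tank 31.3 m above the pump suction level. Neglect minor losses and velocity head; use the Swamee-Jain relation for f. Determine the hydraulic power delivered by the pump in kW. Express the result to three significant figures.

V = 4Q/(πD²) = 2.359 m/s; Re = 9.83×10^4; ε/D = 0.00350; f = 0.02879
h_f = f(L/D)V²/2g = 44.26 m
Total head H = z + h_f = 31.3 + 44.26 = 75.56 m
P_hyd = ρgQH = 1000·9.81·0.00733·75.56 = 5.433 kW

P_hyd ≈ 5.43 kW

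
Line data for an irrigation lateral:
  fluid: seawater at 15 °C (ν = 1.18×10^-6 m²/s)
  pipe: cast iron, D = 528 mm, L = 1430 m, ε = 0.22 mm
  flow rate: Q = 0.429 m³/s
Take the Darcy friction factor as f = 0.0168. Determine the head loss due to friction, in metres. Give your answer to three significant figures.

V = 4Q/(πD²) = 4·0.429/(π·0.528²) = 1.959 m/s
h_f = f(L/D)V²/(2g) = 0.01680·(1430/0.528)·1.959²/(2·9.81) = 8.902 m

h_f ≈ 8.90 m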